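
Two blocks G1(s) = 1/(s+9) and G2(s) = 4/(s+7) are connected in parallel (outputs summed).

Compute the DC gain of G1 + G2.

Parallel: G_eq = G1 + G2. DC gain = G1(0) + G2(0) = 1/9 + 4/7 = 0.1111 + 0.5714 = 0.6825.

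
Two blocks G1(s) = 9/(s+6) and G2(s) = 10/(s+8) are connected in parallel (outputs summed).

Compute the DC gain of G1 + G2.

Parallel: G_eq = G1 + G2. DC gain = G1(0) + G2(0) = 9/6 + 10/8 = 1.5 + 1.25 = 2.75.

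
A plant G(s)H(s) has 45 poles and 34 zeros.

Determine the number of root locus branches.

Root locus has n branches where n = number of poles = 45.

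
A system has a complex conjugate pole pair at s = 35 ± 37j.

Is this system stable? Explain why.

Real part of poles is 35 (> 0, right half-plane). Unstable.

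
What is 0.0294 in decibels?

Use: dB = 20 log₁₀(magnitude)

dB = 20 log₁₀(0.0294) = -30.6 dB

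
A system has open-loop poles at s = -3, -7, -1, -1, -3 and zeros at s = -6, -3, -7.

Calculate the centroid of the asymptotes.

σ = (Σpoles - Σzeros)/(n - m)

σ = (Σpoles - Σzeros)/(n - m) = (-15 - (-16))/(5 - 3) = 1/2 = 0.5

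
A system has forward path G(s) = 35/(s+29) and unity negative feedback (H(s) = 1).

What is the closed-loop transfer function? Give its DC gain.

T(s) = G/(1+GH) = [35/(s+29)] / [1 + 35/(s+29)] = 35/(s+29+35) = 35/(s+64). DC gain = 35/64 = 0.546875.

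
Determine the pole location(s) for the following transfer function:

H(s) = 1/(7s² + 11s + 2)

Discriminant = 11² - 4×7×2 = 121 - 56 = 65 > 0, so two distinct real poles. Using quadratic formula: s = (-11 ± √65)/(2×7) = (-11 ± √65)/14, with √65 ≈ 8.0623. s₁ ≈ -0.2098, s₂ ≈ -1.3616. Poles: s₁ = -0.2098, s₂ = -1.3616.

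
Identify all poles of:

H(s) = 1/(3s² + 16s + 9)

Discriminant = 16² - 4×3×9 = 256 - 108 = 148 > 0, so two distinct real poles. Using quadratic formula: s = (-16 ± √148)/(2×3) = (-16 ± √148)/6, with √148 ≈ 12.1655. s₁ ≈ -0.6391, s₂ ≈ -4.6943. Poles: s₁ = -0.6391, s₂ = -4.6943.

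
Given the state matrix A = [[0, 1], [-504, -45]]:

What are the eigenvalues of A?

det(A - λI) = λ² - (-45)λ + 504 = (λ - (-24))(λ - (-21)). Eigenvalues: -24, -21.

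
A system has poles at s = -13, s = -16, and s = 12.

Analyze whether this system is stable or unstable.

Pole(s) at s = 12 are not in the left half-plane. System is unstable.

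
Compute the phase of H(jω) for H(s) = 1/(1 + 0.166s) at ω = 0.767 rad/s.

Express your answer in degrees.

Phase = -arctan(ωτ) = -arctan(0.767 × 0.166) = -7.3°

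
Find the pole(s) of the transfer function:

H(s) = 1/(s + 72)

Pole is where denominator = 0: s + 72 = 0, so s = -72.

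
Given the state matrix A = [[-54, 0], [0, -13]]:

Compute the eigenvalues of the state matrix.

For diagonal matrix, eigenvalues are diagonal entries: λ₁ = -54, λ₂ = -13.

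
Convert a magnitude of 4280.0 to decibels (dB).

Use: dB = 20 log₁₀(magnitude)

dB = 20 log₁₀(4280.0) = 72.6 dB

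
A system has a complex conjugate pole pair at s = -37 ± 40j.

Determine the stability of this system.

Real part of poles is -37 (< 0, left half-plane). Stable.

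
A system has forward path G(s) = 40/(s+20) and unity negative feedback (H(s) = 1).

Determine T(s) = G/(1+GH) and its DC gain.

T(s) = G/(1+GH) = [40/(s+20)] / [1 + 40/(s+20)] = 40/(s+20+40) = 40/(s+60). DC gain = 40/60 = 0.6667.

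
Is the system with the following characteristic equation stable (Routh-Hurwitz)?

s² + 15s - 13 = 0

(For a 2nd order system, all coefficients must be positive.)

Coefficients: 1, 15, -13. c=-13 not positive, so system is unstable.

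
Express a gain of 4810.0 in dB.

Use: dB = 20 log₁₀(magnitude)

dB = 20 log₁₀(4810.0) = 73.6 dB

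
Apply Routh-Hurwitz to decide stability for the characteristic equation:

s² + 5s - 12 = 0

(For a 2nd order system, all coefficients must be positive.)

Coefficients: 1, 5, -12. c=-12 not positive, so system is unstable.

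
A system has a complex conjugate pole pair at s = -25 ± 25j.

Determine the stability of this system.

Real part of poles is -25 (< 0, left half-plane). Stable.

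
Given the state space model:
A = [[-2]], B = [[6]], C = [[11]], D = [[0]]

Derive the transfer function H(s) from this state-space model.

(sI - A)⁻¹ = 1/(s + 2). H(s) = 11 × 6/(s + 2) + 0 = 66/(s + 2).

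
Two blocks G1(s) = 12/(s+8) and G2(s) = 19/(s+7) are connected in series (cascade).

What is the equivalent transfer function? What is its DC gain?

Series: multiply transfer functions. G_eq = 12/(s+8) × 19/(s+7) = 228/((s+8)(s+7)). DC gain = 228/(8×7) = 4.0714.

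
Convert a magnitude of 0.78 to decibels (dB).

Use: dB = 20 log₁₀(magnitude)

dB = 20 log₁₀(0.78) = -2.2 dB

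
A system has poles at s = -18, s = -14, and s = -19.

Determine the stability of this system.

All poles are in the left half-plane. System is stable.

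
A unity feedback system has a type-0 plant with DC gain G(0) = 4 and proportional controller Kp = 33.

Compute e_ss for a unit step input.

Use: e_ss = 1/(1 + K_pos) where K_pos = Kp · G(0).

K_pos = Kp · G(0) = 33 × 4 = 132. e_ss = 1/(1 + 132) = 0.0075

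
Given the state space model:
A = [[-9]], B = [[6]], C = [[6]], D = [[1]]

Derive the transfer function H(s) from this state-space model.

(sI - A)⁻¹ = 1/(s + 9). H(s) = 6×6/(s + 9) + 1 = (s + 45)/(s + 9).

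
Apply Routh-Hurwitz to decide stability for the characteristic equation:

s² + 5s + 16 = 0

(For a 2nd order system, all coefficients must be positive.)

Coefficients: 1, 5, 16. All positive, so system is stable.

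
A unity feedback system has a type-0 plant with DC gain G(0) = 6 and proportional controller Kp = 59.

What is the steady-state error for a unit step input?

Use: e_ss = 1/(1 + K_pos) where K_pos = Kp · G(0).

K_pos = Kp · G(0) = 59 × 6 = 354. e_ss = 1/(1 + 354) = 0.0028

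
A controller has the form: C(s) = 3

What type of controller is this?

This is a Proportional (P) controller.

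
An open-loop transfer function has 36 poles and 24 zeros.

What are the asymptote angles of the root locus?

n - m = 36 - 24 = 12. Angles: θk = (2k + 1)·180°/12 = 15°, 45°, 75°, 105°, 135°, 165°, 195°, 225°, 255°, 285°, 315°, 345°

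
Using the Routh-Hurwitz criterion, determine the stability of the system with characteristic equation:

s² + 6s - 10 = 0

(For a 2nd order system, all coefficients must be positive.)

Coefficients: 1, 6, -10. c=-10 not positive, so system is unstable.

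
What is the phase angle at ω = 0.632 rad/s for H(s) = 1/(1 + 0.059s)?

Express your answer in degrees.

Phase = -arctan(ωτ) = -arctan(0.632 × 0.059) = -2.1°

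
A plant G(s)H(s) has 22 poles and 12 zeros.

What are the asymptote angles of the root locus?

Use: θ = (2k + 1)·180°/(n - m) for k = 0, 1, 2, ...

n - m = 22 - 12 = 10. Angles: θk = (2k + 1)·180°/10 = 18°, 54°, 90°, 126°, 162°, 198°, 234°, 270°, 306°, 342°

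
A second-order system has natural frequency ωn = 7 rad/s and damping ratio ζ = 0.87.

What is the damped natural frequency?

ωd = ωn√(1 - ζ²) = 7√(1 - 0.87²) = 3.45 rad/s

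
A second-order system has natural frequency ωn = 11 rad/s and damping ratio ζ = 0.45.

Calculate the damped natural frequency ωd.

ωd = ωn√(1 - ζ²) = 11√(1 - 0.45²) = 9.82 rad/s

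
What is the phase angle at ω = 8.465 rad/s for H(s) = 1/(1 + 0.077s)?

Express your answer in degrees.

Phase = -arctan(ωτ) = -arctan(8.465 × 0.077) = -33.1°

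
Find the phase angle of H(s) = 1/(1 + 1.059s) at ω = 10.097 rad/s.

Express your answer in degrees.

Phase = -arctan(ωτ) = -arctan(10.097 × 1.059) = -84.7°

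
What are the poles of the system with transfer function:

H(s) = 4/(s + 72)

Pole is where denominator = 0: s + 72 = 0, so s = -72.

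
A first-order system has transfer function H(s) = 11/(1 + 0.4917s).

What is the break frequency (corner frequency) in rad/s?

Corner frequency = 1/τ = 1/0.4917 = 2.034 rad/s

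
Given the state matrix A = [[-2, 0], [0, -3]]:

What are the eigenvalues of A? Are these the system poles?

For diagonal matrix, eigenvalues are diagonal entries: λ₁ = -2, λ₂ = -3. Eigenvalues of A = system poles.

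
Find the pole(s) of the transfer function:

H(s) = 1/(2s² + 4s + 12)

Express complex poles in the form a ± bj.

Discriminant = 4² - 4×2×12 = 16 - 96 = -80 < 0, so the poles are a complex conjugate pair s = (-4 ± j√80)/(2×2). Real part = -4/(2×2) = -4/4 = -1; imaginary part = ±√80/(2×2) ≈ 2.2361. Poles: s = -1 ± 2.2361j.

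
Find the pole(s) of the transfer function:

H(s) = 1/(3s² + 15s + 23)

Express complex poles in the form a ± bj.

Discriminant = 15² - 4×3×23 = 225 - 276 = -51 < 0, so the poles are a complex conjugate pair s = (-15 ± j√51)/(2×3). Real part = -15/(2×3) = -15/6 = -2.5; imaginary part = ±√51/(2×3) ≈ 1.1902. Poles: s = -2.5 ± 1.1902j.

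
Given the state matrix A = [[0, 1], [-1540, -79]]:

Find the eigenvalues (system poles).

det(A - λI) = λ² - (-79)λ + 1540 = (λ - (-44))(λ - (-35)). Eigenvalues: -44, -35.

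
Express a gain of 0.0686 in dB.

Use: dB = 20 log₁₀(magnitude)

dB = 20 log₁₀(0.0686) = -23.3 dB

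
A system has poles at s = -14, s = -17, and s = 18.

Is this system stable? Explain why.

Pole(s) at s = 18 are not in the left half-plane. System is unstable.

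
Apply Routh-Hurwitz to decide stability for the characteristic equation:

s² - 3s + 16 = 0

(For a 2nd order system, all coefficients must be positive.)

Coefficients: 1, -3, 16. b=-3 not positive, so system is unstable.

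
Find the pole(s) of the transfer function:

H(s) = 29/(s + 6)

Pole is where denominator = 0: s + 6 = 0, so s = -6.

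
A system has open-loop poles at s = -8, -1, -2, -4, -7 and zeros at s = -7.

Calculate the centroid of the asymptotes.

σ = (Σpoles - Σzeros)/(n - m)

σ = (Σpoles - Σzeros)/(n - m) = (-22 - (-7))/(5 - 1) = -15/4 = -3.75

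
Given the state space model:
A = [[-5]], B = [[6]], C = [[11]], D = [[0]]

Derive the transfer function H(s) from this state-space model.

(sI - A)⁻¹ = 1/(s + 5). H(s) = 11 × 6/(s + 5) + 0 = 66/(s + 5).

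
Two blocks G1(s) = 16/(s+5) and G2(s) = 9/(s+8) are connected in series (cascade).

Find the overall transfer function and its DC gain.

Series: multiply transfer functions. G_eq = 16/(s+5) × 9/(s+8) = 144/((s+5)(s+8)). DC gain = 144/(5×8) = 3.6.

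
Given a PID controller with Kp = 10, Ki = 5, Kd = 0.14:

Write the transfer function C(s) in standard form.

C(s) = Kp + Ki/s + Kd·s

Substituting values: C(s) = 10 + 5/s + 0.14s = (0.14s² + 10s + 5)/s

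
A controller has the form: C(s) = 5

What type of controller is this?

This is a Proportional (P) controller.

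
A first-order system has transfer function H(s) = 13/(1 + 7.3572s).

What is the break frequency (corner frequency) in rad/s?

Corner frequency = 1/τ = 1/7.3572 = 0.136 rad/s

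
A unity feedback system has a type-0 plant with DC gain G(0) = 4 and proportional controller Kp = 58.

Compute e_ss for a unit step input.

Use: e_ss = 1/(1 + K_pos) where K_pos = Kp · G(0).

K_pos = Kp · G(0) = 58 × 4 = 232. e_ss = 1/(1 + 232) = 0.0043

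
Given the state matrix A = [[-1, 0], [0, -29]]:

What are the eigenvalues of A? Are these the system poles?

For diagonal matrix, eigenvalues are diagonal entries: λ₁ = -1, λ₂ = -29. Eigenvalues of A = system poles.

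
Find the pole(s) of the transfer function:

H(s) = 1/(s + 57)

Pole is where denominator = 0: s + 57 = 0, so s = -57.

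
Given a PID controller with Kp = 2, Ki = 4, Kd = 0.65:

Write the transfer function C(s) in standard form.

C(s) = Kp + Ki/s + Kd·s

Substituting values: C(s) = 2 + 4/s + 0.65s = (0.65s² + 2s + 4)/s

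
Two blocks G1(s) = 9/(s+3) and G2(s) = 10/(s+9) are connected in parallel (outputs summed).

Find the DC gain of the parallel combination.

Parallel: G_eq = G1 + G2. DC gain = G1(0) + G2(0) = 9/3 + 10/9 = 3 + 1.1111 = 4.1111.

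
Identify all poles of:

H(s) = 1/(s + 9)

Pole is where denominator = 0: s + 9 = 0, so s = -9.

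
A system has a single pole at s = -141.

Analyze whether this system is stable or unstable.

Pole at s = -141 is in the left half-plane. Stable.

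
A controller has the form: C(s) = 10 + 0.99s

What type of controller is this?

This is a Proportional-Derivative (PD) controller.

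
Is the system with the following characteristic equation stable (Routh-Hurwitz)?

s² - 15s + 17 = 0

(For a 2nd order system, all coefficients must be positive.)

Coefficients: 1, -15, 17. b=-15 not positive, so system is unstable.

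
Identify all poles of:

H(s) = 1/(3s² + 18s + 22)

Discriminant = 18² - 4×3×22 = 324 - 264 = 60 > 0, so two distinct real poles. Using quadratic formula: s = (-18 ± √60)/(2×3) = (-18 ± √60)/6, with √60 ≈ 7.7460. s₁ ≈ -1.7090, s₂ ≈ -4.2910. Poles: s₁ = -1.7090, s₂ = -4.2910.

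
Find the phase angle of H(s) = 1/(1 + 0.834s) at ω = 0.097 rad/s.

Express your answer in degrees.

Phase = -arctan(ωτ) = -arctan(0.097 × 0.834) = -4.6°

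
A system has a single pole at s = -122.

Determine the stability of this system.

Pole at s = -122 is in the left half-plane. Stable.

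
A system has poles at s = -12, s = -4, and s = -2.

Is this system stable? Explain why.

All poles are in the left half-plane. System is stable.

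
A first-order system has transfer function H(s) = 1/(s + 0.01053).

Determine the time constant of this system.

For H(s) = 1/(s + 1/τ), the pole is at -1/τ = -0.01053, so τ = 1/0.01053 = 94.97 s.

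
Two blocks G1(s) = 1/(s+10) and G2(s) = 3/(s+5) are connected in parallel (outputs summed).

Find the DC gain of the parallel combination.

Parallel: G_eq = G1 + G2. DC gain = G1(0) + G2(0) = 1/10 + 3/5 = 0.1 + 0.6 = 0.7.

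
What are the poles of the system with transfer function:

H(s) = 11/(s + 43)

Pole is where denominator = 0: s + 43 = 0, so s = -43.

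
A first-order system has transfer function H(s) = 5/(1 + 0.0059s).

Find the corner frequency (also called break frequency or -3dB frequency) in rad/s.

Corner frequency = 1/τ = 1/0.0059 = 169.492 rad/s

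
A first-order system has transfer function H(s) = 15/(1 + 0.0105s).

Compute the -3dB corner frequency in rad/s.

Corner frequency = 1/τ = 1/0.0105 = 95.238 rad/s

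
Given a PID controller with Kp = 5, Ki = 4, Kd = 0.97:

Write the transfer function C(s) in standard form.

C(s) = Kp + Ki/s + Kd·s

Substituting values: C(s) = 5 + 4/s + 0.97s = (0.97s² + 5s + 4)/s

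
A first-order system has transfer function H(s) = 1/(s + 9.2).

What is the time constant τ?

For H(s) = 1/(s + 1/τ), the pole is at -1/τ = -9.2, so τ = 1/9.2 = 0.1087 s.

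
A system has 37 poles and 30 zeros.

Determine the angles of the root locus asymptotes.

n - m = 37 - 30 = 7. Angles: θk = (2k + 1)·180°/7 = 25.71°, 77.14°, 128.57°, 180°, 231.43°, 282.86°, 334.29°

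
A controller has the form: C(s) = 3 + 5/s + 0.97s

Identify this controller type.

This is a Proportional-Integral-Derivative (PID) controller.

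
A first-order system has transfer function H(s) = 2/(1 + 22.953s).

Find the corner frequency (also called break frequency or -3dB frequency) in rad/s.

Corner frequency = 1/τ = 1/22.953 = 0.044 rad/s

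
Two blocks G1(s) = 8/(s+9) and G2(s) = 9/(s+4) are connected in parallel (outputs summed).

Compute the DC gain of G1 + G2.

Parallel: G_eq = G1 + G2. DC gain = G1(0) + G2(0) = 8/9 + 9/4 = 0.8889 + 2.25 = 3.1389.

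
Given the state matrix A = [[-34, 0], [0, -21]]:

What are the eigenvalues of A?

For diagonal matrix, eigenvalues are diagonal entries: λ₁ = -34, λ₂ = -21.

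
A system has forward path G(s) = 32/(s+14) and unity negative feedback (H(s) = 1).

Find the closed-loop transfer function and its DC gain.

T(s) = G/(1+GH) = [32/(s+14)] / [1 + 32/(s+14)] = 32/(s+14+32) = 32/(s+46). DC gain = 32/46 = 0.6957.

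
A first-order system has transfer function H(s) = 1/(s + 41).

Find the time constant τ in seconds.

For H(s) = 1/(s + 1/τ), the pole is at -1/τ = -41, so τ = 1/41 = 0.0244 s.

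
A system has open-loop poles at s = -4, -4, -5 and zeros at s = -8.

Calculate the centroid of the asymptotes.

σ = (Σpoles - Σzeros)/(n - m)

σ = (Σpoles - Σzeros)/(n - m) = (-13 - (-8))/(3 - 1) = -5/2 = -2.5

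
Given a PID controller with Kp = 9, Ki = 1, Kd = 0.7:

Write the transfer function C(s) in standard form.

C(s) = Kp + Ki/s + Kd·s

Substituting values: C(s) = 9 + 1/s + 0.7s = (0.7s² + 9s + 1)/s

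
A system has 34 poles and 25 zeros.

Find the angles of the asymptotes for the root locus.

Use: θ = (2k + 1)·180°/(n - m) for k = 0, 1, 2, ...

n - m = 34 - 25 = 9. Angles: θk = (2k + 1)·180°/9 = 20°, 60°, 100°, 140°, 180°, 220°, 260°, 300°, 340°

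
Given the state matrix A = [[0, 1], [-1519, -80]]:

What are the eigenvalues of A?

det(A - λI) = λ² - (-80)λ + 1519 = (λ - (-49))(λ - (-31)). Eigenvalues: -49, -31.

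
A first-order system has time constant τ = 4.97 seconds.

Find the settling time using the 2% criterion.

For first-order system, 2% settling time ≈ 4τ = 4 × 4.97 = 19.88 s.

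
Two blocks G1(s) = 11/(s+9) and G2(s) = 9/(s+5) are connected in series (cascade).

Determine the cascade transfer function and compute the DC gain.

Series: multiply transfer functions. G_eq = 11/(s+9) × 9/(s+5) = 99/((s+9)(s+5)). DC gain = 99/(9×5) = 2.2.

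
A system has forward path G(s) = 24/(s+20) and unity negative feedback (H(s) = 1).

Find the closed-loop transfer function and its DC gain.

T(s) = G/(1+GH) = [24/(s+20)] / [1 + 24/(s+20)] = 24/(s+20+24) = 24/(s+44). DC gain = 24/44 = 0.5455.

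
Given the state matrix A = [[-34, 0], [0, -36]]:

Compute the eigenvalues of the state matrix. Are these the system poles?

For diagonal matrix, eigenvalues are diagonal entries: λ₁ = -34, λ₂ = -36. Eigenvalues of A = system poles.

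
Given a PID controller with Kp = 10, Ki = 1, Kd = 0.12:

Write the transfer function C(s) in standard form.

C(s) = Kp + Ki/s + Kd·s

Substituting values: C(s) = 10 + 1/s + 0.12s = (0.12s² + 10s + 1)/s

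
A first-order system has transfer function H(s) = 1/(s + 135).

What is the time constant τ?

For H(s) = 1/(s + 1/τ), the pole is at -1/τ = -135, so τ = 1/135 = 0.0074 s.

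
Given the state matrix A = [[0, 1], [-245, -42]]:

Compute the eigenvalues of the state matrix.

det(A - λI) = λ² - (-42)λ + 245 = (λ - (-7))(λ - (-35)). Eigenvalues: -7, -35.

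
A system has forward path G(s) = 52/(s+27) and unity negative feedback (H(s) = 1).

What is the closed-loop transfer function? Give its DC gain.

T(s) = G/(1+GH) = [52/(s+27)] / [1 + 52/(s+27)] = 52/(s+27+52) = 52/(s+79). DC gain = 52/79 = 0.6582.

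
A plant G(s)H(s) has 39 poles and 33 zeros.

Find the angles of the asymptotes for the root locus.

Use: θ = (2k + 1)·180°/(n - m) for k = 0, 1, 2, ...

n - m = 39 - 33 = 6. Angles: θk = (2k + 1)·180°/6 = 30°, 90°, 150°, 210°, 270°, 330°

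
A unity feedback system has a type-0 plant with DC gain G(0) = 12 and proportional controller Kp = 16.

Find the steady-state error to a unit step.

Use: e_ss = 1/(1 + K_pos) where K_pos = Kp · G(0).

K_pos = Kp · G(0) = 16 × 12 = 192. e_ss = 1/(1 + 192) = 0.0052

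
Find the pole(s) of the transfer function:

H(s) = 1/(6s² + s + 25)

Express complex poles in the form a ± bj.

Discriminant = 1² - 4×6×25 = 1 - 600 = -599 < 0, so the poles are a complex conjugate pair s = (-1 ± j√599)/(2×6). Real part = -1/(2×6) = -1/12 ≈ -0.0833; imaginary part = ±√599/(2×6) ≈ 2.0395. Poles: s = -0.0833 ± 2.0395j.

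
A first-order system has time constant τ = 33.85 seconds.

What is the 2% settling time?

For first-order system, 2% settling time ≈ 4τ = 4 × 33.85 = 135.4 s.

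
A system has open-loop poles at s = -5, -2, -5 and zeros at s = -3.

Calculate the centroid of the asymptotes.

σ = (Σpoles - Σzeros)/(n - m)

σ = (Σpoles - Σzeros)/(n - m) = (-12 - (-3))/(3 - 1) = -9/2 = -4.5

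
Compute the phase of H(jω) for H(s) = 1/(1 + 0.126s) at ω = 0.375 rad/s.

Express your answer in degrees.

Phase = -arctan(ωτ) = -arctan(0.375 × 0.126) = -2.7°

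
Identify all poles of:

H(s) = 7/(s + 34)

Pole is where denominator = 0: s + 34 = 0, so s = -34.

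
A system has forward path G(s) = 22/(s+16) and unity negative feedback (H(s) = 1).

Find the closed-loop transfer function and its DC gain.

T(s) = G/(1+GH) = [22/(s+16)] / [1 + 22/(s+16)] = 22/(s+16+22) = 22/(s+38). DC gain = 22/38 = 0.5789.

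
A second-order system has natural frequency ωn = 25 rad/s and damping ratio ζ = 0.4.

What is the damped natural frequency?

ωd = ωn√(1 - ζ²) = 25√(1 - 0.4²) = 22.91 rad/s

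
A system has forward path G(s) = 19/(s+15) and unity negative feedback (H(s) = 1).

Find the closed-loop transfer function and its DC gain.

T(s) = G/(1+GH) = [19/(s+15)] / [1 + 19/(s+15)] = 19/(s+15+19) = 19/(s+34). DC gain = 19/34 = 0.5588.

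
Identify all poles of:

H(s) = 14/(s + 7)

Pole is where denominator = 0: s + 7 = 0, so s = -7.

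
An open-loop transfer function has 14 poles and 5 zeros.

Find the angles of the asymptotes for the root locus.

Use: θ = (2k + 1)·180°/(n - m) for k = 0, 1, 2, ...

n - m = 14 - 5 = 9. Angles: θk = (2k + 1)·180°/9 = 20°, 60°, 100°, 140°, 180°, 220°, 260°, 300°, 340°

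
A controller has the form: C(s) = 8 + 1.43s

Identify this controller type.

This is a Proportional-Derivative (PD) controller.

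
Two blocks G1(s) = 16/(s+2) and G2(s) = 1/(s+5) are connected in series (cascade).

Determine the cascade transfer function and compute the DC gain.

Series: multiply transfer functions. G_eq = 16/(s+2) × 1/(s+5) = 16/((s+2)(s+5)). DC gain = 16/(2×5) = 1.6.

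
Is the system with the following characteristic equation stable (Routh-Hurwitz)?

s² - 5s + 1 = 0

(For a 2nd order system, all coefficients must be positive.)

Coefficients: 1, -5, 1. b=-5 not positive, so system is unstable.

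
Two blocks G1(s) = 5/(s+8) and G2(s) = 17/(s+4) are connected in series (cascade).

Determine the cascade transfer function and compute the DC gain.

Series: multiply transfer functions. G_eq = 5/(s+8) × 17/(s+4) = 85/((s+8)(s+4)). DC gain = 85/(8×4) = 2.65625.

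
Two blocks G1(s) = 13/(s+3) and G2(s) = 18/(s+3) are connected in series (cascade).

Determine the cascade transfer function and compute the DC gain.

Series: multiply transfer functions. G_eq = 13/(s+3) × 18/(s+3) = 234/((s+3)(s+3)). DC gain = 234/(3×3) = 26.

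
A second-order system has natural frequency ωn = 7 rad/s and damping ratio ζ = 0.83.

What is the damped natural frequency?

ωd = ωn√(1 - ζ²) = 7√(1 - 0.83²) = 3.9 rad/s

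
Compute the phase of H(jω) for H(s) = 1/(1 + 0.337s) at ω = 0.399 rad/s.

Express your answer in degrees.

Phase = -arctan(ωτ) = -arctan(0.399 × 0.337) = -7.7°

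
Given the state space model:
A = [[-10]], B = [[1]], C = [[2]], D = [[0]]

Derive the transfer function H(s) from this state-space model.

(sI - A)⁻¹ = 1/(s + 10). H(s) = 2 × 1/(s + 10) + 0 = 2/(s + 10).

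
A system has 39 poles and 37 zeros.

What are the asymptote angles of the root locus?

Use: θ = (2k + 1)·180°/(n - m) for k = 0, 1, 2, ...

n - m = 39 - 37 = 2. Angles: θk = (2k + 1)·180°/2 = 90°, 270°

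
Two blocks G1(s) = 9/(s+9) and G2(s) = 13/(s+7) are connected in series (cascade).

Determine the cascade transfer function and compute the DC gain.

Series: multiply transfer functions. G_eq = 9/(s+9) × 13/(s+7) = 117/((s+9)(s+7)). DC gain = 117/(9×7) = 1.8571.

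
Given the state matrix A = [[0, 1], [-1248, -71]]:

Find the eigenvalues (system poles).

det(A - λI) = λ² - (-71)λ + 1248 = (λ - (-39))(λ - (-32)). Eigenvalues: -39, -32.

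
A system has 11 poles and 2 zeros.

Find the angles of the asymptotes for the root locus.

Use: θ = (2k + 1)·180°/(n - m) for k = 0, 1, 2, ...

n - m = 11 - 2 = 9. Angles: θk = (2k + 1)·180°/9 = 20°, 60°, 100°, 140°, 180°, 220°, 260°, 300°, 340°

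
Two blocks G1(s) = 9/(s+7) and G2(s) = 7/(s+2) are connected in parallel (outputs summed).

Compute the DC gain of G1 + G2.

Parallel: G_eq = G1 + G2. DC gain = G1(0) + G2(0) = 9/7 + 7/2 = 1.2857 + 3.5 = 4.7857.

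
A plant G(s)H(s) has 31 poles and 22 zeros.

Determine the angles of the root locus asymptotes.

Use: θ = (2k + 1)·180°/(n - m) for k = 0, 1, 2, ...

n - m = 31 - 22 = 9. Angles: θk = (2k + 1)·180°/9 = 20°, 60°, 100°, 140°, 180°, 220°, 260°, 300°, 340°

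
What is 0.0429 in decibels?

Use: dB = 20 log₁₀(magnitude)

dB = 20 log₁₀(0.0429) = -27.4 dB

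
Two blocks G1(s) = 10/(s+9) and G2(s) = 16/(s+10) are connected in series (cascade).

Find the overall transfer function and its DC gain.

Series: multiply transfer functions. G_eq = 10/(s+9) × 16/(s+10) = 160/((s+9)(s+10)). DC gain = 160/(9×10) = 1.7778.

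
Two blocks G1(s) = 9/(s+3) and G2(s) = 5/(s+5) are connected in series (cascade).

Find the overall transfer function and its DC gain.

Series: multiply transfer functions. G_eq = 9/(s+3) × 5/(s+5) = 45/((s+3)(s+5)). DC gain = 45/(3×5) = 3.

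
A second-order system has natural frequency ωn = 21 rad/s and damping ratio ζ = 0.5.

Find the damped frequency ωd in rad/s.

ωd = ωn√(1 - ζ²) = 21√(1 - 0.5²) = 18.19 rad/s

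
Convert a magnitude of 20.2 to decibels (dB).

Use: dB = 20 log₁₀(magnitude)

dB = 20 log₁₀(20.2) = 26.1 dB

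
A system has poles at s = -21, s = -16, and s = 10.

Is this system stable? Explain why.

Pole(s) at s = 10 are not in the left half-plane. System is unstable.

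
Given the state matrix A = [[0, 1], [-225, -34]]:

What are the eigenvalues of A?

det(A - λI) = λ² - (-34)λ + 225 = (λ - (-9))(λ - (-25)). Eigenvalues: -9, -25.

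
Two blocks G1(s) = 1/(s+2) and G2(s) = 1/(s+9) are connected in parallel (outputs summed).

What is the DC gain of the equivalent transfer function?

Parallel: G_eq = G1 + G2. DC gain = G1(0) + G2(0) = 1/2 + 1/9 = 0.5 + 0.1111 = 0.6111.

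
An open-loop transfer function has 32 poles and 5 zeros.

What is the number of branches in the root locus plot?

Root locus has n branches where n = number of poles = 32.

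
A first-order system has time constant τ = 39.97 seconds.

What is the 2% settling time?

For first-order system, 2% settling time ≈ 4τ = 4 × 39.97 = 159.88 s.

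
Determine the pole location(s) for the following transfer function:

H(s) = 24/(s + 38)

Pole is where denominator = 0: s + 38 = 0, so s = -38.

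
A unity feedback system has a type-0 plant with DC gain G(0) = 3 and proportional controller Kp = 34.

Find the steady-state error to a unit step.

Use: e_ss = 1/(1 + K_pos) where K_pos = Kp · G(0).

K_pos = Kp · G(0) = 34 × 3 = 102. e_ss = 1/(1 + 102) = 0.0097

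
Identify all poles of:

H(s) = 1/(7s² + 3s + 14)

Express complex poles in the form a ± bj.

Discriminant = 3² - 4×7×14 = 9 - 392 = -383 < 0, so the poles are a complex conjugate pair s = (-3 ± j√383)/(2×7). Real part = -3/(2×7) = -3/14 ≈ -0.2143; imaginary part = ±√383/(2×7) ≈ 1.3979. Poles: s = -0.2143 ± 1.3979j.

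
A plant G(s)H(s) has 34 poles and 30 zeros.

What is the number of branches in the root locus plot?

Root locus has n branches where n = number of poles = 34.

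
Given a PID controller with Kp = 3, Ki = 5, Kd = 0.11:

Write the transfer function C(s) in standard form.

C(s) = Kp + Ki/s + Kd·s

Substituting values: C(s) = 3 + 5/s + 0.11s = (0.11s² + 3s + 5)/s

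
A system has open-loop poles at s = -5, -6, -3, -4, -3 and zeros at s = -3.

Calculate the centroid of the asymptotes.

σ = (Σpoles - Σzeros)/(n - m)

σ = (Σpoles - Σzeros)/(n - m) = (-21 - (-3))/(5 - 1) = -18/4 = -4.5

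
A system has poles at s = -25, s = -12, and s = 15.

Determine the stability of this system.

Pole(s) at s = 15 are not in the left half-plane. System is unstable.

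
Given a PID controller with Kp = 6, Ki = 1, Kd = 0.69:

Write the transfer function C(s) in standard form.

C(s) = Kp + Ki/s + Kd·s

Substituting values: C(s) = 6 + 1/s + 0.69s = (0.69s² + 6s + 1)/s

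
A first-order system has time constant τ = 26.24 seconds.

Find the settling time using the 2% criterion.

For first-order system, 2% settling time ≈ 4τ = 4 × 26.24 = 104.96 s.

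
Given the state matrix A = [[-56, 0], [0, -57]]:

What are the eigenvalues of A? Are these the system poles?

For diagonal matrix, eigenvalues are diagonal entries: λ₁ = -56, λ₂ = -57. Eigenvalues of A = system poles.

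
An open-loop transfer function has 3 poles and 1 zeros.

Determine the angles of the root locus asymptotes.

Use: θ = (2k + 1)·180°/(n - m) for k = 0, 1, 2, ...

n - m = 3 - 1 = 2. Angles: θk = (2k + 1)·180°/2 = 90°, 270°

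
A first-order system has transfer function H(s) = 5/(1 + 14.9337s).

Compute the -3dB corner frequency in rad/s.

Corner frequency = 1/τ = 1/14.9337 = 0.067 rad/s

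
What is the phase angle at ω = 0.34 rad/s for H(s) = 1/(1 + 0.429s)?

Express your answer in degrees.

Phase = -arctan(ωτ) = -arctan(0.34 × 0.429) = -8.3°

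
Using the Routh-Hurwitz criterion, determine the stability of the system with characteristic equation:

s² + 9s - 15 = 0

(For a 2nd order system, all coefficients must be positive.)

Coefficients: 1, 9, -15. c=-15 not positive, so system is unstable.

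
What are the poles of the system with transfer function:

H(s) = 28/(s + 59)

Pole is where denominator = 0: s + 59 = 0, so s = -59.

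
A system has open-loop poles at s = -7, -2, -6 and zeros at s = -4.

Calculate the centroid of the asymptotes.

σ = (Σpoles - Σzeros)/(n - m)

σ = (Σpoles - Σzeros)/(n - m) = (-15 - (-4))/(3 - 1) = -11/2 = -5.5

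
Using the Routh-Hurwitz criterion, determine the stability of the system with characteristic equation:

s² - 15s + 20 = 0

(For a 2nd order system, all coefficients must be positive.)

Coefficients: 1, -15, 20. b=-15 not positive, so system is unstable.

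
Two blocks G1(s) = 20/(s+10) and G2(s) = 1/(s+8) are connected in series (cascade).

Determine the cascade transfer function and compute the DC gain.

Series: multiply transfer functions. G_eq = 20/(s+10) × 1/(s+8) = 20/((s+10)(s+8)). DC gain = 20/(10×8) = 0.25.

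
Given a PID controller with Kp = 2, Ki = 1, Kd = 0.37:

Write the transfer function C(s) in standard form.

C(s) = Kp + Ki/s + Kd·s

Substituting values: C(s) = 2 + 1/s + 0.37s = (0.37s² + 2s + 1)/s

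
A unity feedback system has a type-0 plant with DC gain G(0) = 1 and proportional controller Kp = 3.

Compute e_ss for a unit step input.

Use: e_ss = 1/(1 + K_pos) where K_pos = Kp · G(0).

K_pos = Kp · G(0) = 3 × 1 = 3. e_ss = 1/(1 + 3) = 0.25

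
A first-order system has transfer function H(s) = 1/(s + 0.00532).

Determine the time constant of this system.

For H(s) = 1/(s + 1/τ), the pole is at -1/τ = -0.00532, so τ = 1/0.00532 = 188 s.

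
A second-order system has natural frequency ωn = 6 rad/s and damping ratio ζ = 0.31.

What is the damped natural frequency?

ωd = ωn√(1 - ζ²) = 6√(1 - 0.31²) = 5.7 rad/s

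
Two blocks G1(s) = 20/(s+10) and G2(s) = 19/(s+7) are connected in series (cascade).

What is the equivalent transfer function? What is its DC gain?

Series: multiply transfer functions. G_eq = 20/(s+10) × 19/(s+7) = 380/((s+10)(s+7)). DC gain = 380/(10×7) = 5.4286.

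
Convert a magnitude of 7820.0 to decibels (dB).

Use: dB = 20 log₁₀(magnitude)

dB = 20 log₁₀(7820.0) = 77.9 dB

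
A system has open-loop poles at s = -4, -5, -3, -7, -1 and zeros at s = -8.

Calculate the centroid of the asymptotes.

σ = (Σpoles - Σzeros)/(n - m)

σ = (Σpoles - Σzeros)/(n - m) = (-20 - (-8))/(5 - 1) = -12/4 = -3.0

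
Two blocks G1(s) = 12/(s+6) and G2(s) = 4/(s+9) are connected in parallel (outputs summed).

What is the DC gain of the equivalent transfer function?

Parallel: G_eq = G1 + G2. DC gain = G1(0) + G2(0) = 12/6 + 4/9 = 2 + 0.4444 = 2.4444.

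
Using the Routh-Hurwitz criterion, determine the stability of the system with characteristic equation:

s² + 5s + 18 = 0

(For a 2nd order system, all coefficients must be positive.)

Coefficients: 1, 5, 18. All positive, so system is stable.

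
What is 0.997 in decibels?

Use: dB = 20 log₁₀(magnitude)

dB = 20 log₁₀(0.997) = -0.0 dB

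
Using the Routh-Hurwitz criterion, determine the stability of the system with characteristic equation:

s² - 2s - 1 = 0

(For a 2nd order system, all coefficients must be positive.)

Coefficients: 1, -2, -1. b=-2, c=-1 not positive, so system is unstable.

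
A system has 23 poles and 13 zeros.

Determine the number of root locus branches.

Root locus has n branches where n = number of poles = 23.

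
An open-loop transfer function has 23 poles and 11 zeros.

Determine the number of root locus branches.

Root locus has n branches where n = number of poles = 23.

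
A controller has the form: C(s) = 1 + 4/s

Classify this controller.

This is a Proportional-Integral (PI) controller.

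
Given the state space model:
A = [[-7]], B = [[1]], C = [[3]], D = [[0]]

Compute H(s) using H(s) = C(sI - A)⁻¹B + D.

(sI - A)⁻¹ = 1/(s + 7). H(s) = 3 × 1/(s + 7) + 0 = 3/(s + 7).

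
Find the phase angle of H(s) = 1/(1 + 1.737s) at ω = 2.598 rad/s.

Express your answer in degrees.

Phase = -arctan(ωτ) = -arctan(2.598 × 1.737) = -77.5°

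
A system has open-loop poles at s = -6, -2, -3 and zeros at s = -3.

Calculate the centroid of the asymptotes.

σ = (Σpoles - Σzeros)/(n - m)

σ = (Σpoles - Σzeros)/(n - m) = (-11 - (-3))/(3 - 1) = -8/2 = -4.0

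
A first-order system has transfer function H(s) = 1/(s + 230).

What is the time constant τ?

For H(s) = 1/(s + 1/τ), the pole is at -1/τ = -230, so τ = 1/230 = 0.0043 s.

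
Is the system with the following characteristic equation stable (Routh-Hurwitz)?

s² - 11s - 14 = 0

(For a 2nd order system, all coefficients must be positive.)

Coefficients: 1, -11, -14. b=-11, c=-14 not positive, so system is unstable.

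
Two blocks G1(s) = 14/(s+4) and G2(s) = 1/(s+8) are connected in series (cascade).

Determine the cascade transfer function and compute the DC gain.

Series: multiply transfer functions. G_eq = 14/(s+4) × 1/(s+8) = 14/((s+4)(s+8)). DC gain = 14/(4×8) = 0.4375.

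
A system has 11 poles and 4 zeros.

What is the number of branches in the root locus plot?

Root locus has n branches where n = number of poles = 11.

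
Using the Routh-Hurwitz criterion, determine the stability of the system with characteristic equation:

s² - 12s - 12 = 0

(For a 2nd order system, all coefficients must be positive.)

Coefficients: 1, -12, -12. b=-12, c=-12 not positive, so system is unstable.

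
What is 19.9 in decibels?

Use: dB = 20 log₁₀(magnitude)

dB = 20 log₁₀(19.9) = 26.0 dB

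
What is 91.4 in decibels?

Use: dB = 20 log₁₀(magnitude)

dB = 20 log₁₀(91.4) = 39.2 dB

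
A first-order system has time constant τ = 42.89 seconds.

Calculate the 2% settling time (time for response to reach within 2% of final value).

For first-order system, 2% settling time ≈ 4τ = 4 × 42.89 = 171.56 s.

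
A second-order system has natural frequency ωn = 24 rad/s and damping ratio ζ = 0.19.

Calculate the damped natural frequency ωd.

ωd = ωn√(1 - ζ²) = 24√(1 - 0.19²) = 23.56 rad/s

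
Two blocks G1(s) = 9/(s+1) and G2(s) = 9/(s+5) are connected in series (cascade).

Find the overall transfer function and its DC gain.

Series: multiply transfer functions. G_eq = 9/(s+1) × 9/(s+5) = 81/((s+1)(s+5)). DC gain = 81/(1×5) = 16.2.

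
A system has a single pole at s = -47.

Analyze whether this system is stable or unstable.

Pole at s = -47 is in the left half-plane. Stable.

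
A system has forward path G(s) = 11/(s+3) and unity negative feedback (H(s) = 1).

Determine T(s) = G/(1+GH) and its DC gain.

T(s) = G/(1+GH) = [11/(s+3)] / [1 + 11/(s+3)] = 11/(s+3+11) = 11/(s+14). DC gain = 11/14 = 0.7857.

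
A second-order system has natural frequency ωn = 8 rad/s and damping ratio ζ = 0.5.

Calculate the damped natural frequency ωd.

ωd = ωn√(1 - ζ²) = 8√(1 - 0.5²) = 6.93 rad/s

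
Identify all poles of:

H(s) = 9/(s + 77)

Pole is where denominator = 0: s + 77 = 0, so s = -77.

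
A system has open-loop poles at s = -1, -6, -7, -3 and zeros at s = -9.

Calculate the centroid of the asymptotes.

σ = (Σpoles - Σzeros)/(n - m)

σ = (Σpoles - Σzeros)/(n - m) = (-17 - (-9))/(4 - 1) = -8/3 = -2.67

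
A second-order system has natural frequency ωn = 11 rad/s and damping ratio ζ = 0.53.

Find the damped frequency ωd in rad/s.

ωd = ωn√(1 - ζ²) = 11√(1 - 0.53²) = 9.33 rad/s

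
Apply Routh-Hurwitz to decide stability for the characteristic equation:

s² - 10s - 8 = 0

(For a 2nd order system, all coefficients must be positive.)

Coefficients: 1, -10, -8. b=-10, c=-8 not positive, so system is unstable.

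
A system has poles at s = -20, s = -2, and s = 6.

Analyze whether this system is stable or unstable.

Pole(s) at s = 6 are not in the left half-plane. System is unstable.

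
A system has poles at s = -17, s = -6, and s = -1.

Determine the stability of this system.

All poles are in the left half-plane. System is stable.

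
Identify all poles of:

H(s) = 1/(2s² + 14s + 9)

Discriminant = 14² - 4×2×9 = 196 - 72 = 124 > 0, so two distinct real poles. Using quadratic formula: s = (-14 ± √124)/(2×2) = (-14 ± √124)/4, with √124 ≈ 11.1355. s₁ ≈ -0.7161, s₂ ≈ -6.2839. Poles: s₁ = -0.7161, s₂ = -6.2839.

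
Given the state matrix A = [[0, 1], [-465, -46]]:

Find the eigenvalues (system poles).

det(A - λI) = λ² - (-46)λ + 465 = (λ - (-15))(λ - (-31)). Eigenvalues: -15, -31.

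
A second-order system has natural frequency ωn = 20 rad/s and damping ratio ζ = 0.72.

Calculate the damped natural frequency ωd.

ωd = ωn√(1 - ζ²) = 20√(1 - 0.72²) = 13.88 rad/s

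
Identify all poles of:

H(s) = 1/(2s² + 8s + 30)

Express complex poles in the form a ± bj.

Discriminant = 8² - 4×2×30 = 64 - 240 = -176 < 0, so the poles are a complex conjugate pair s = (-8 ± j√176)/(2×2). Real part = -8/(2×2) = -8/4 = -2; imaginary part = ±√176/(2×2) ≈ 3.3166. Poles: s = -2 ± 3.3166j.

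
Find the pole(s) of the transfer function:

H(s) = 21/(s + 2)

Pole is where denominator = 0: s + 2 = 0, so s = -2.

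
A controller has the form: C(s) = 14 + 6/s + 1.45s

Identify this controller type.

This is a Proportional-Integral-Derivative (PID) controller.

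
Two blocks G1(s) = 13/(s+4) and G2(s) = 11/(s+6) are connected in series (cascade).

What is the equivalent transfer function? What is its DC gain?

Series: multiply transfer functions. G_eq = 13/(s+4) × 11/(s+6) = 143/((s+4)(s+6)). DC gain = 143/(4×6) = 5.9583.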